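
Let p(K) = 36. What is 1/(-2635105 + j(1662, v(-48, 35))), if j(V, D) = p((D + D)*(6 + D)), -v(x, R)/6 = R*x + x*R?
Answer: -1/2635069 ≈ -3.7950e-7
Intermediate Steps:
v(x, R) = -12*R*x (v(x, R) = -6*(R*x + x*R) = -6*(R*x + R*x) = -12*R*x)
j(V, D) = 36
1/(-2635105 + j(1662, v(-48, 35))) = 1/(-2635105 + 36) = 1/(-2635069) = -1/2635069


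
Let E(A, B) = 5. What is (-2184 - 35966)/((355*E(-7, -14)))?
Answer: -1526/71 ≈ -21.493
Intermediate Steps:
(-2184 - 35966)/((355*E(-7, -14))) = (-2184 - 35966)/((355*5)) = -38150/1775 = -38150*1/1775 = -1526/71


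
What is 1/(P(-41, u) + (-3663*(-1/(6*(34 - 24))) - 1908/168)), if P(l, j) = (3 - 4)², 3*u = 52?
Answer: 140/7097 ≈ 0.019727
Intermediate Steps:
u = 52/3 (u = (⅓)*52 = 52/3 ≈ 17.333)
P(l, j) = 1 (P(l, j) = (-1)² = 1)
1/(P(-41, u) + (-3663*(-1/(6*(34 - 24))) - 1908/168)) = 1/(1 + (-3663*(-1/(6*(34 - 24))) - 1908/168)) = 1/(1 + (-3663/((-6*10)) - 1908*1/168)) = 1/(1 + (-3663/(-60) - 159/14)) = 1/(1 + (-3663*(-1/60) - 159/14)) = 1/(1 + (1221/20 - 159/14)) = 1/(1 + 6957/140) = 1/(7097/140) = 140/7097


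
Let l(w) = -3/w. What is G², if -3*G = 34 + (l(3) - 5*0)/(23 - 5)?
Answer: 373321/2916 ≈ 128.02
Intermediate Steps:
G = -611/54 (G = -(34 + (-3/3 - 5*0)/(23 - 5))/3 = -(34 + (-3*⅓ + 0)/18)/3 = -(34 + (-1 + 0)*(1/18))/3 = -(34 - 1*1/18)/3 = -(34 - 1/18)/3 = -⅓*611/18 = -611/54 ≈ -11.315)
G² = (-611/54)² = 373321/2916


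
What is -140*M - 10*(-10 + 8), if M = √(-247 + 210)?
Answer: 20 - 140*I*√37 ≈ 20.0 - 851.59*I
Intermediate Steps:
M = I*√37 (M = √(-37) = I*√37 ≈ 6.0828*I)
-140*M - 10*(-10 + 8) = -140*I*√37 - 10*(-10 + 8) = -140*I*√37 - 10*(-2) = -140*I*√37 + 20 = 20 - 140*I*√37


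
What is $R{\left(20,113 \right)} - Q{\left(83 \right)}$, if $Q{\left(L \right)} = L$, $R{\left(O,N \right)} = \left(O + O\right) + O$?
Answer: $-23$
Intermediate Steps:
$R{\left(O,N \right)} = 3 O$ ($R{\left(O,N \right)} = 2 O + O = 3 O$)
$R{\left(20,113 \right)} - Q{\left(83 \right)} = 3 \cdot 20 - 83 = 60 - 83 = -23$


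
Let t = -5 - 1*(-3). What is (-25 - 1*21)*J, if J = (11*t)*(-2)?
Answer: -2024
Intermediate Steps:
t = -2 (t = -5 + 3 = -2)
J = 44 (J = (11*(-2))*(-2) = -22*(-2) = 44)
(-25 - 1*21)*J = (-25 - 1*21)*44 = (-25 - 21)*44 = -46*44 = -2024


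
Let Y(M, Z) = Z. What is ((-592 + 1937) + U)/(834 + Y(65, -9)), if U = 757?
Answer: 2102/825 ≈ 2.5479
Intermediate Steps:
((-592 + 1937) + U)/(834 + Y(65, -9)) = ((-592 + 1937) + 757)/(834 - 9) = (1345 + 757)/825 = 2102*(1/825) = 2102/825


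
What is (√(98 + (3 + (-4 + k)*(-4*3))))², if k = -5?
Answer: 209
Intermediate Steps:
(√(98 + (3 + (-4 + k)*(-4*3))))² = (√(98 + (3 + (-4 - 5)*(-4*3))))² = (√(98 + (3 - 9*(-12))))² = (√(98 + (3 + 108)))² = (√(98 + 111))² = (√209)² = 209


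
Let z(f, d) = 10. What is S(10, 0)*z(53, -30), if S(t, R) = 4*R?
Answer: 0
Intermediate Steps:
S(10, 0)*z(53, -30) = (4*0)*10 = 0*10 = 0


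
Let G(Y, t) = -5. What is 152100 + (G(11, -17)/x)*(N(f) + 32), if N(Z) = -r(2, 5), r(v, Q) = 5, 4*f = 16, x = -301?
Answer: 45782235/301 ≈ 1.5210e+5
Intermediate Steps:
f = 4 (f = (¼)*16 = 4)
N(Z) = -5 (N(Z) = -1*5 = -5)
152100 + (G(11, -17)/x)*(N(f) + 32) = 152100 + (-5/(-301))*(-5 + 32) = 152100 - 5*(-1/301)*27 = 152100 + (5/301)*27 = 152100 + 135/301 = 45782235/301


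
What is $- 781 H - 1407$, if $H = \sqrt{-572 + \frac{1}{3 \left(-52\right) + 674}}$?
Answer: $-1407 - \frac{781 i \sqrt{153480810}}{518} \approx -1407.0 - 18679.0 i$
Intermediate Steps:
$H = \frac{i \sqrt{153480810}}{518}$ ($H = \sqrt{-572 + \frac{1}{-156 + 674}} = \sqrt{-572 + \frac{1}{518}} = \sqrt{- \frac{296295}{518}} = \frac{i \sqrt{153480810}}{518} \approx 23.916 i$)
$- 781 H - 1407 = - 781 \frac{i \sqrt{153480810}}{518} - 1407 = - \frac{781 i \sqrt{153480810}}{518} - 1407 = -1407 - \frac{781 i \sqrt{153480810}}{518}$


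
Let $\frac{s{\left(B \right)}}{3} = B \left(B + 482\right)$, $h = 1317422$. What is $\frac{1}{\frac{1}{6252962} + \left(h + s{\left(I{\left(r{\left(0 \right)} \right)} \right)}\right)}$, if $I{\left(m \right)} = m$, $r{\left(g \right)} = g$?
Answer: $\frac{6252962}{8237789703965} \approx 7.5906 \cdot 10^{-7}$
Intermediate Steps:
$s{\left(B \right)} = 3 B \left(482 + B\right)$ ($s{\left(B \right)} = 3 B \left(B + 482\right) = 3 B \left(482 + B\right)$)
$\frac{1}{\frac{1}{6252962} + \left(h + s{\left(I{\left(r{\left(0 \right)} \right)} \right)}\right)} = \frac{1}{\frac{1}{6252962} + \left(1317422 + 3 \cdot 0 \left(482 + 0\right)\right)} = \frac{1}{\frac{1}{6252962} + \left(1317422 + 3 \cdot 0 \cdot 482\right)} = \frac{1}{\frac{1}{6252962} + \left(1317422 + 0\right)} = \frac{1}{\frac{1}{6252962} + 1317422} = \frac{1}{\frac{8237789703965}{6252962}} = \frac{6252962}{8237789703965}$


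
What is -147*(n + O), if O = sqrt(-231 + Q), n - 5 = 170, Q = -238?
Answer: -25725 - 147*I*sqrt(469) ≈ -25725.0 - 3183.5*I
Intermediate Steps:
n = 175 (n = 5 + 170 = 175)
O = I*sqrt(469) (O = sqrt(-231 - 238) = sqrt(-469) = I*sqrt(469) ≈ 21.656*I)
-147*(n + O) = -147*(175 + I*sqrt(469)) = -25725 - 147*I*sqrt(469)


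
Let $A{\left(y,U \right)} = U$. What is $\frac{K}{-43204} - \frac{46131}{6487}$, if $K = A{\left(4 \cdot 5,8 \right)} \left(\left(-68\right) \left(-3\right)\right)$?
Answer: $- \frac{500907627}{70066087} \approx -7.1491$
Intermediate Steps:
$K = 1632$ ($K = 8 \left(\left(-68\right) \left(-3\right)\right) = 8 \cdot 204 = 1632$)
$\frac{K}{-43204} - \frac{46131}{6487} = \frac{1632}{-43204} - \frac{46131}{6487} = 1632 \left(- \frac{1}{43204}\right) - \frac{46131}{6487} = - \frac{408}{10801} - \frac{46131}{6487} = - \frac{500907627}{70066087}$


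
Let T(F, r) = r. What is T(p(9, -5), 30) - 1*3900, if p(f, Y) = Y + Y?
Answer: -3870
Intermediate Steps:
p(f, Y) = 2*Y
T(p(9, -5), 30) - 1*3900 = 30 - 1*3900 = 30 - 3900 = -3870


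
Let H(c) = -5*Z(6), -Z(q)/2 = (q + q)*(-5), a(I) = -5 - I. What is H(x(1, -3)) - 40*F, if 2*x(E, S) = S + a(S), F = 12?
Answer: -1080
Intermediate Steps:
Z(q) = 20*q (Z(q) = -2*(q + q)*(-5) = -2*2*q*(-5) = -(-20)*q = 20*q)
x(E, S) = -5/2 (x(E, S) = (S + (-5 - S))/2 = (1/2)*(-5) = -5/2)
H(c) = -600 (H(c) = -100*6 = -5*120 = -600)
H(x(1, -3)) - 40*F = -600 - 40*12 = -600 - 480 = -1080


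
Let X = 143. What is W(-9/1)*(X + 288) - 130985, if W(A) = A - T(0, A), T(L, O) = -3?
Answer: -133571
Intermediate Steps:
W(A) = 3 + A (W(A) = A - 1*(-3) = A + 3 = 3 + A)
W(-9/1)*(X + 288) - 130985 = (3 - 9/1)*(143 + 288) - 130985 = (3 - 9*1)*431 - 130985 = (3 - 9)*431 - 130985 = -6*431 - 130985 = -2586 - 130985 = -133571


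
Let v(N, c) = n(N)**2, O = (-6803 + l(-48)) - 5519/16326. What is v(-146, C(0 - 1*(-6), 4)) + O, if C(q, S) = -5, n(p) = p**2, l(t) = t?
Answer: 7417963066111/16326 ≈ 4.5437e+8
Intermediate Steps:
O = -111854945/16326 (O = (-6803 - 48) - 5519/16326 = -6851 - 5519*1/16326 = -6851 - 5519/16326 = -111854945/16326 ≈ -6851.3)
v(N, c) = N**4 (v(N, c) = (N**2)**2 = N**4)
v(-146, C(0 - 1*(-6), 4)) + O = (-146)**4 - 111854945/16326 = 454371856 - 111854945/16326 = 7417963066111/16326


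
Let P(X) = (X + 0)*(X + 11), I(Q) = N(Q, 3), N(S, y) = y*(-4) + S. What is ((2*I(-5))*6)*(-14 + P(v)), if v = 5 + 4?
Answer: -33864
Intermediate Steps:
N(S, y) = S - 4*y (N(S, y) = -4*y + S = S - 4*y)
I(Q) = -12 + Q (I(Q) = Q - 4*3 = Q - 12 = -12 + Q)
v = 9
P(X) = X*(11 + X)
((2*I(-5))*6)*(-14 + P(v)) = ((2*(-12 - 5))*6)*(-14 + 9*(11 + 9)) = ((2*(-17))*6)*(-14 + 9*20) = (-34*6)*(-14 + 180) = -204*166 = -33864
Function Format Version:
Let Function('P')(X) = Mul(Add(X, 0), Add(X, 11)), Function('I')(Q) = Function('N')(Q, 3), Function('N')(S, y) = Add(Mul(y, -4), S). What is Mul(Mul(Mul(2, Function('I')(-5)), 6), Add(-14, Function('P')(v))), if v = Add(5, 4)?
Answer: -33864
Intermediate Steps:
Function('N')(S, y) = Add(S, Mul(-4, y)) (Function('N')(S, y) = Add(Mul(-4, y), S) = Add(S, Mul(-4, y)))
Function('I')(Q) = Add(-12, Q) (Function('I')(Q) = Add(Q, Mul(-4, 3)) = Add(Q, -12) = Add(-12, Q))
v = 9
Function('P')(X) = Mul(X, Add(11, X))
Mul(Mul(Mul(2, Function('I')(-5)), 6), Add(-14, Function('P')(v))) = Mul(Mul(Mul(2, Add(-12, -5)), 6), Add(-14, Mul(9, Add(11, 9)))) = Mul(Mul(Mul(2, -17), 6), Add(-14, Mul(9, 20))) = Mul(Mul(-34, 6), Add(-14, 180)) = Mul(-204, 166) = -33864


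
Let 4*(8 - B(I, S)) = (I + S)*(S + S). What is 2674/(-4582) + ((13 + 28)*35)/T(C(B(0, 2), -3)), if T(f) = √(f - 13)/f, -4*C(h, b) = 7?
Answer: -1337/2291 + 10045*I*√59/118 ≈ -0.58359 + 653.87*I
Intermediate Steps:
B(I, S) = 8 - S*(I + S)/2 (B(I, S) = 8 - (I + S)*(S + S)/4 = 8 - (I + S)*2*S/4 = 8 - S*(I + S)/2)
C(h, b) = -7/4 (C(h, b) = -¼*7 = -7/4)
T(f) = √(-13 + f)/f
2674/(-4582) + ((13 + 28)*35)/T(C(B(0, 2), -3)) = 2674/(-4582) + ((13 + 28)*35)/((√(-13 - 7/4)/(-7/4))) = 2674*(-1/4582) + (41*35)/((-2*I*√59/7)) = -1337/2291 + 1435/((-2*I*√59/7)) = -1337/2291 + 1435*(7*I*√59/118) = -1337/2291 + 10045*I*√59/118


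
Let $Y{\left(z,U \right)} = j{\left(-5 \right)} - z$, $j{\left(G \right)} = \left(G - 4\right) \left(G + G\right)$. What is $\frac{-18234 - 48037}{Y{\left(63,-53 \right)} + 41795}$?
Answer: $- \frac{66271}{41822} \approx -1.5846$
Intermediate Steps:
$j{\left(G \right)} = 2 G \left(-4 + G\right)$ ($j{\left(G \right)} = \left(-4 + G\right) 2 G = 2 G \left(-4 + G\right)$)
$Y{\left(z,U \right)} = 90 - z$ ($Y{\left(z,U \right)} = 2 \left(-5\right) \left(-4 - 5\right) - z = 2 \left(-5\right) \left(-9\right) - z = 90 - z$)
$\frac{-18234 - 48037}{Y{\left(63,-53 \right)} + 41795} = \frac{-18234 - 48037}{\left(90 - 63\right) + 41795} = - \frac{66271}{\left(90 - 63\right) + 41795} = - \frac{66271}{27 + 41795} = - \frac{66271}{41822}$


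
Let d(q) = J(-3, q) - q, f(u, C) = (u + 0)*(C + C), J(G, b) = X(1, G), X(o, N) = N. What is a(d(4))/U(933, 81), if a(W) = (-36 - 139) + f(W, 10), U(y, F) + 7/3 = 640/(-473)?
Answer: 446985/5231 ≈ 85.449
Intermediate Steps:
J(G, b) = G
U(y, F) = -5231/1419 (U(y, F) = -7/3 + 640/(-473) = -7/3 + 640*(-1/473) = -7/3 - 640/473 = -5231/1419)
f(u, C) = 2*C*u (f(u, C) = u*(2*C) = 2*C*u)
d(q) = -3 - q
a(W) = -175 + 20*W (a(W) = (-36 - 139) + 2*10*W = -175 + 20*W)
a(d(4))/U(933, 81) = (-175 + 20*(-3 - 1*4))/(-5231/1419) = (-175 + 20*(-3 - 4))*(-1419/5231) = (-175 + 20*(-7))*(-1419/5231) = (-175 - 140)*(-1419/5231) = -315*(-1419/5231) = 446985/5231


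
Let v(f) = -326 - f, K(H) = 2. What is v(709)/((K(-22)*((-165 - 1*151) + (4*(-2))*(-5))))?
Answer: 15/8 ≈ 1.8750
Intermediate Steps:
v(709)/((K(-22)*((-165 - 1*151) + (4*(-2))*(-5)))) = (-326 - 1*709)/((2*((-165 - 1*151) + (4*(-2))*(-5)))) = (-326 - 709)/((2*((-165 - 151) - 8*(-5)))) = -1035*1/(2*(-316 + 40)) = -1035/(2*(-276)) = -1035/(-552) = -1035*(-1/552) = 15/8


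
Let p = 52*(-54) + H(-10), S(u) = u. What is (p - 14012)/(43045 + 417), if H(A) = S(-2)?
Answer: -8411/21731 ≈ -0.38705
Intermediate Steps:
H(A) = -2
p = -2810 (p = 52*(-54) - 2 = -2808 - 2 = -2810)
(p - 14012)/(43045 + 417) = (-2810 - 14012)/(43045 + 417) = -16822/43462 = -16822*1/43462 = -8411/21731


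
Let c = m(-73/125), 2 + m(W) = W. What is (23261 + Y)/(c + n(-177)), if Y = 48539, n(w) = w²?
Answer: 4487500/1957901 ≈ 2.2920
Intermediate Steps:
m(W) = -2 + W
c = -323/125 (c = -2 - 73/125 = -323/125 ≈ -2.5840)
(23261 + Y)/(c + n(-177)) = (23261 + 48539)/(-323/125 + (-177)²) = 71800/(-323/125 + 31329) = 71800/(3915802/125) = 71800*(125/3915802) = 4487500/1957901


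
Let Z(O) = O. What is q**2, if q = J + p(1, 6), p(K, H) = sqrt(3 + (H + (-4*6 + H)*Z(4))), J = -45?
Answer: 1962 - 270*I*sqrt(7) ≈ 1962.0 - 714.35*I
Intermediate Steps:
p(K, H) = sqrt(-93 + 5*H) (p(K, H) = sqrt(3 + (H + (-4*6 + H)*4)) = sqrt(3 + (H + (-24 + H)*4)) = sqrt(3 + (H + (-96 + 4*H))) = sqrt(3 + (-96 + 5*H)) = sqrt(-93 + 5*H))
q = -45 + 3*I*sqrt(7) (q = -45 + sqrt(-93 + 5*6) = -45 + sqrt(-93 + 30) = -45 + sqrt(-63) = -45 + 3*I*sqrt(7) ≈ -45.0 + 7.9373*I)
q**2 = (-45 + 3*I*sqrt(7))**2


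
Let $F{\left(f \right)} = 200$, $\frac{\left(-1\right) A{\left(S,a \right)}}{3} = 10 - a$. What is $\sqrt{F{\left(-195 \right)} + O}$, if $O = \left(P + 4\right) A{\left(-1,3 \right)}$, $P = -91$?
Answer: $\sqrt{2027} \approx 45.022$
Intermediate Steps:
$A{\left(S,a \right)} = -30 + 3 a$ ($A{\left(S,a \right)} = - 3 \left(10 - a\right) = -30 + 3 a$)
$O = 1827$ ($O = \left(-91 + 4\right) \left(-30 + 3 \cdot 3\right) = - 87 \left(-30 + 9\right) = \left(-87\right) \left(-21\right) = 1827$)
$\sqrt{F{\left(-195 \right)} + O} = \sqrt{200 + 1827} = \sqrt{2027}$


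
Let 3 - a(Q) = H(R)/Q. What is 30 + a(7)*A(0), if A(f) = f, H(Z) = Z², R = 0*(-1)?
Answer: 30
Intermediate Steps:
R = 0
a(Q) = 3 (a(Q) = 3 - 0²/Q = 3 - 0/Q = 3 - 1*0 = 3 + 0 = 3)
30 + a(7)*A(0) = 30 + 3*0 = 30 + 0 = 30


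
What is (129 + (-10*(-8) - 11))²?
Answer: 39204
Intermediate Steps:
(129 + (-10*(-8) - 11))² = (129 + (80 - 11))² = (129 + 69)² = 198² = 39204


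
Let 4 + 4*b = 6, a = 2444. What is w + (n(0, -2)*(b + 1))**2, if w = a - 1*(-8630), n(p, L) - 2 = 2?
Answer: 11110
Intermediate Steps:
n(p, L) = 4 (n(p, L) = 2 + 2 = 4)
b = 1/2 (b = -1 + (1/4)*6 = -1 + 3/2 = 1/2 ≈ 0.50000)
w = 11074 (w = 2444 - 1*(-8630) = 2444 + 8630 = 11074)
w + (n(0, -2)*(b + 1))**2 = 11074 + (4*(1/2 + 1))**2 = 11074 + (4*(3/2))**2 = 11074 + 6**2 = 11074 + 36 = 11110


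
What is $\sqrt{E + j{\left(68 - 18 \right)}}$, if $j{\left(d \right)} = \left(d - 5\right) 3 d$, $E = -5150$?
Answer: $40$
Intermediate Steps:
$j{\left(d \right)} = d \left(-15 + 3 d\right)$ ($j{\left(d \right)} = \left(d - 5\right) 3 d = \left(-5 + d\right) 3 d = \left(-15 + 3 d\right) d = d \left(-15 + 3 d\right)$)
$\sqrt{E + j{\left(68 - 18 \right)}} = \sqrt{-5150 + 3 \left(68 - 18\right) \left(-5 + \left(68 - 18\right)\right)} = \sqrt{-5150 + 3 \cdot 50 \left(-5 + 50\right)} = \sqrt{-5150 + 3 \cdot 50 \cdot 45} = \sqrt{-5150 + 6750} = \sqrt{1600} = 40$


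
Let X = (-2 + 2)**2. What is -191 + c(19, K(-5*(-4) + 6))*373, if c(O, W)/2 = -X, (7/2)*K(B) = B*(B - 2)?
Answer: -191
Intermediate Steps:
K(B) = 2*B*(-2 + B)/7 (K(B) = 2*(B*(B - 2))/7 = 2*(B*(-2 + B))/7 = 2*B*(-2 + B)/7)
X = 0 (X = 0**2 = 0)
c(O, W) = 0 (c(O, W) = 2*(-1*0) = 2*0 = 0)
-191 + c(19, K(-5*(-4) + 6))*373 = -191 + 0*373 = -191 + 0 = -191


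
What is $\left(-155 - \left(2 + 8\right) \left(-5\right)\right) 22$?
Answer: $-2310$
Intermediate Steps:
$\left(-155 - \left(2 + 8\right) \left(-5\right)\right) 22 = \left(-155 - 10 \left(-5\right)\right) 22 = \left(-155 - -50\right) 22 = \left(-155 + 50\right) 22 = \left(-105\right) 22 = -2310$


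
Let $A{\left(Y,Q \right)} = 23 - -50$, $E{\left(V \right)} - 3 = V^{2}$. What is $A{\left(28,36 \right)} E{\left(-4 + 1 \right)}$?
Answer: $876$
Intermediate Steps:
$E{\left(V \right)} = 3 + V^{2}$
$A{\left(Y,Q \right)} = 73$ ($A{\left(Y,Q \right)} = 23 + 50 = 73$)
$A{\left(28,36 \right)} E{\left(-4 + 1 \right)} = 73 \left(3 + \left(-4 + 1\right)^{2}\right) = 73 \left(3 + \left(-3\right)^{2}\right) = 73 \left(3 + 9\right) = 73 \cdot 12 = 876$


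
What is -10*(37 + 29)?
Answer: -660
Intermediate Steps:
-10*(37 + 29) = -10*66 = -660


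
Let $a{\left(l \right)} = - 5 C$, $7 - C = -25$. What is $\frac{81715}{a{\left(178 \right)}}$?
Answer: $- \frac{16343}{32} \approx -510.72$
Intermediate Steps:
$C = 32$ ($C = 7 - -25 = 7 + 25 = 32$)
$a{\left(l \right)} = -160$ ($a{\left(l \right)} = \left(-5\right) 32 = -160$)
$\frac{81715}{a{\left(178 \right)}} = \frac{81715}{-160} = 81715 \left(- \frac{1}{160}\right) = - \frac{16343}{32}$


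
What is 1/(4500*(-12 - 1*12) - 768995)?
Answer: -1/876995 ≈ -1.1403e-6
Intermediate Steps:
1/(4500*(-12 - 1*12) - 768995) = 1/(4500*(-12 - 12) - 768995) = 1/(4500*(-24) - 768995) = 1/(-108000 - 768995) = 1/(-876995) = -1/876995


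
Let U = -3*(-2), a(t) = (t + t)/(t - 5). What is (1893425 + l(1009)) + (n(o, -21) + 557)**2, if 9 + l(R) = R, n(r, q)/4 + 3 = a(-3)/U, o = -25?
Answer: 8767981/4 ≈ 2.1920e+6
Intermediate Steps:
a(t) = 2*t/(-5 + t) (a(t) = (2*t)/(-5 + t) = 2*t/(-5 + t))
U = 6
n(r, q) = -23/2 (n(r, q) = -12 + 4*((2*(-3)/(-5 - 3))/6) = -12 + 4*((2*(-3)/(-8))*(1/6)) = -12 + 4*((2*(-3)*(-1/8))*(1/6)) = -12 + 4*((3/4)*(1/6)) = -12 + 4*(1/8) = -12 + 1/2 = -23/2)
l(R) = -9 + R
(1893425 + l(1009)) + (n(o, -21) + 557)**2 = (1893425 + (-9 + 1009)) + (-23/2 + 557)**2 = (1893425 + 1000) + (1091/2)**2 = 1894425 + 1190281/4 = 8767981/4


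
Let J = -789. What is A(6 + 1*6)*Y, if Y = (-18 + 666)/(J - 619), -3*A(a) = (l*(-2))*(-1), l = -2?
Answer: -27/44 ≈ -0.61364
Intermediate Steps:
A(a) = 4/3 (A(a) = -(-2*(-2))*(-1)/3 = -4*(-1)/3 = -1/3*(-4) = 4/3)
Y = -81/176 (Y = (-18 + 666)/(-789 - 619) = 648/(-1408) = 648*(-1/1408) = -81/176 ≈ -0.46023)
A(6 + 1*6)*Y = (4/3)*(-81/176) = -27/44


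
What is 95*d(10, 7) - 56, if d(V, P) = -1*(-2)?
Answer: 134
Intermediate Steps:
d(V, P) = 2
95*d(10, 7) - 56 = 95*2 - 56 = 190 - 56 = 134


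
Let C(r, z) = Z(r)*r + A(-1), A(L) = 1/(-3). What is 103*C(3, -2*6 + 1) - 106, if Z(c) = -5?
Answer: -5056/3 ≈ -1685.3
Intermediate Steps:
A(L) = -⅓
C(r, z) = -⅓ - 5*r (C(r, z) = -5*r - ⅓ = -⅓ - 5*r)
103*C(3, -2*6 + 1) - 106 = 103*(-⅓ - 5*3) - 106 = 103*(-⅓ - 15) - 106 = 103*(-46/3) - 106 = -4738/3 - 106 = -5056/3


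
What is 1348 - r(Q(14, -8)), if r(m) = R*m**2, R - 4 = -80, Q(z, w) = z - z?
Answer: 1348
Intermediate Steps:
Q(z, w) = 0
R = -76 (R = 4 - 80 = -76)
r(m) = -76*m**2
1348 - r(Q(14, -8)) = 1348 - (-76)*0**2 = 1348 - (-76)*0 = 1348 - 1*0 = 1348 + 0 = 1348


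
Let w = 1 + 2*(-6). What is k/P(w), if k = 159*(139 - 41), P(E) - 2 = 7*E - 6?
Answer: -5194/27 ≈ -192.37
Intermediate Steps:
w = -11 (w = 1 - 12 = -11)
P(E) = -4 + 7*E (P(E) = 2 + (7*E - 6) = 2 + (-6 + 7*E) = -4 + 7*E)
k = 15582 (k = 159*98 = 15582)
k/P(w) = 15582/(-4 + 7*(-11)) = 15582/(-4 - 77) = 15582/(-81) = 15582*(-1/81) = -5194/27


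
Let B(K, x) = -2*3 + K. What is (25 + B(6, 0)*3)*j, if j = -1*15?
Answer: -375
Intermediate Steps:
B(K, x) = -6 + K
j = -15
(25 + B(6, 0)*3)*j = (25 + (-6 + 6)*3)*(-15) = (25 + 0*3)*(-15) = (25 + 0)*(-15) = 25*(-15) = -375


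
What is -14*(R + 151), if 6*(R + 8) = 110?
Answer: -6776/3 ≈ -2258.7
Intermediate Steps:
R = 31/3 (R = -8 + (⅙)*110 = -8 + 55/3 = 31/3 ≈ 10.333)
-14*(R + 151) = -14*(31/3 + 151) = -14*484/3 = -6776/3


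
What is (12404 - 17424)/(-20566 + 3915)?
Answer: 5020/16651 ≈ 0.30148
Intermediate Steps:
(12404 - 17424)/(-20566 + 3915) = -5020/(-16651) = -5020*(-1/16651) = 5020/16651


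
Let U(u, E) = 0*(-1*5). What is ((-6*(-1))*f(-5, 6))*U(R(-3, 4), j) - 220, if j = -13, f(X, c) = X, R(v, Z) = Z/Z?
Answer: -220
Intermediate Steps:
R(v, Z) = 1
U(u, E) = 0 (U(u, E) = 0*(-5) = 0)
((-6*(-1))*f(-5, 6))*U(R(-3, 4), j) - 220 = (-6*(-1)*(-5))*0 - 220 = (6*(-5))*0 - 220 = -30*0 - 220 = 0 - 220 = -220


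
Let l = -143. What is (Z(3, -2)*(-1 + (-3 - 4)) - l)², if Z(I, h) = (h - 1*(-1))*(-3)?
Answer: 14161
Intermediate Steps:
Z(I, h) = -3 - 3*h (Z(I, h) = (h + 1)*(-3) = (1 + h)*(-3) = -3 - 3*h)
(Z(3, -2)*(-1 + (-3 - 4)) - l)² = ((-3 - 3*(-2))*(-1 + (-3 - 4)) - 1*(-143))² = ((-3 + 6)*(-1 - 7) + 143)² = (3*(-8) + 143)² = (-24 + 143)² = 119² = 14161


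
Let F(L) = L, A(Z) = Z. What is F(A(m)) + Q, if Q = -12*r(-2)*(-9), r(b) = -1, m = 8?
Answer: -100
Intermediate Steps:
Q = -108 (Q = -12*(-1)*(-9) = 12*(-9) = -108)
F(A(m)) + Q = 8 - 108 = -100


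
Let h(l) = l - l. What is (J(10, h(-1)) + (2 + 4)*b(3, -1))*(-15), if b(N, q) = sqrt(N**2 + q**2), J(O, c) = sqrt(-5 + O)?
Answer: -90*sqrt(10) - 15*sqrt(5) ≈ -318.15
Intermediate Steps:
h(l) = 0
(J(10, h(-1)) + (2 + 4)*b(3, -1))*(-15) = (sqrt(-5 + 10) + (2 + 4)*sqrt(3**2 + (-1)**2))*(-15) = (sqrt(5) + 6*sqrt(9 + 1))*(-15) = (sqrt(5) + 6*sqrt(10))*(-15) = -90*sqrt(10) - 15*sqrt(5)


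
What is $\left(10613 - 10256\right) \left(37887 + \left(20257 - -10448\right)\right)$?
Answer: $24487344$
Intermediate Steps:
$\left(10613 - 10256\right) \left(37887 + \left(20257 - -10448\right)\right) = 357 \left(37887 + \left(20257 + 10448\right)\right) = 357 \left(37887 + 30705\right) = 357 \cdot 68592 = 24487344$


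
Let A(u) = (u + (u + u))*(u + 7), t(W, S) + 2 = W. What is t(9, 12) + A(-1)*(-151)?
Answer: 2725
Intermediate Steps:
t(W, S) = -2 + W
A(u) = 3*u*(7 + u) (A(u) = (u + 2*u)*(7 + u) = (3*u)*(7 + u) = 3*u*(7 + u))
t(9, 12) + A(-1)*(-151) = (-2 + 9) + (3*(-1)*(7 - 1))*(-151) = 7 + (3*(-1)*6)*(-151) = 7 - 18*(-151) = 7 + 2718 = 2725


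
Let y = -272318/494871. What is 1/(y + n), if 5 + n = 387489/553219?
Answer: -273772039749/1327754621468 ≈ -0.20619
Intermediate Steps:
n = -2378606/553219 (n = -5 + 387489/553219 = -2378606/553219 ≈ -4.2996)
y = -272318/494871 (y = -272318*1/494871 = -272318/494871 ≈ -0.55028)
1/(y + n) = 1/(-272318/494871 - 2378606/553219) = 1/(-1327754621468/273772039749) = -273772039749/1327754621468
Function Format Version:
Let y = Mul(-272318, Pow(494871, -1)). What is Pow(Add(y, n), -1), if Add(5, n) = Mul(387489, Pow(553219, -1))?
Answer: Rational(-273772039749, 1327754621468) ≈ -0.20619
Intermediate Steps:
n = Rational(-2378606, 553219) (n = Add(-5, Mul(387489, Pow(553219, -1))) = Add(-5, Mul(387489, Rational(1, 553219))) = Add(-5, Rational(387489, 553219)) = Rational(-2378606, 553219) ≈ -4.2996)
y = Rational(-272318, 494871) (y = Mul(-272318, Rational(1, 494871)) = Rational(-272318, 494871) ≈ -0.55028)
Pow(Add(y, n), -1) = Pow(Add(Rational(-272318, 494871), Rational(-2378606, 553219)), -1) = Pow(Rational(-1327754621468, 273772039749), -1) = Rational(-273772039749, 1327754621468)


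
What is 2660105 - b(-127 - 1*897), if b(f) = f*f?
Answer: 1611529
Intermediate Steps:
b(f) = f**2
2660105 - b(-127 - 1*897) = 2660105 - (-127 - 1*897)**2 = 2660105 - (-127 - 897)**2 = 2660105 - 1*(-1024)**2 = 2660105 - 1*1048576 = 2660105 - 1048576 = 1611529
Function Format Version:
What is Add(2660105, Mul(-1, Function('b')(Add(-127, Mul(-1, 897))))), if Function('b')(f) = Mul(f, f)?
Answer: 1611529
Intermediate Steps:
Function('b')(f) = Pow(f, 2)
Add(2660105, Mul(-1, Function('b')(Add(-127, Mul(-1, 897))))) = Add(2660105, Mul(-1, Pow(Add(-127, Mul(-1, 897)), 2))) = Add(2660105, Mul(-1, Pow(Add(-127, -897), 2))) = Add(2660105, Mul(-1, Pow(-1024, 2))) = Add(2660105, Mul(-1, 1048576)) = Add(2660105, -1048576) = 1611529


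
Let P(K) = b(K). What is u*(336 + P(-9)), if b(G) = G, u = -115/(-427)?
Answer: 37605/427 ≈ 88.068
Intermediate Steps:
u = 115/427 (u = -115*(-1/427) = 115/427 ≈ 0.26932)
P(K) = K
u*(336 + P(-9)) = 115*(336 - 9)/427 = (115/427)*327 = 37605/427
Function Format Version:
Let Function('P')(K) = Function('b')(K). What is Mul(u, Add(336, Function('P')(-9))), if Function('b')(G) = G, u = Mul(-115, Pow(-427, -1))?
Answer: Rational(37605, 427) ≈ 88.068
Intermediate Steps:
u = Rational(115, 427) (u = Mul(-115, Rational(-1, 427)) = Rational(115, 427) ≈ 0.26932)
Function('P')(K) = K
Mul(u, Add(336, Function('P')(-9))) = Mul(Rational(115, 427), Add(336, -9)) = Mul(Rational(115, 427), 327) = Rational(37605, 427)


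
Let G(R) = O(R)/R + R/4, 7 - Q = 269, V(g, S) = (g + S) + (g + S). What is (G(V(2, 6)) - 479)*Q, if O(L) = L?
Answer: 124188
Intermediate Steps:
V(g, S) = 2*S + 2*g (V(g, S) = (S + g) + (S + g) = 2*S + 2*g)
Q = -262 (Q = 7 - 1*269 = 7 - 269 = -262)
G(R) = 1 + R/4 (G(R) = R/R + R/4 = 1 + R*(¼) = 1 + R/4)
(G(V(2, 6)) - 479)*Q = ((1 + (2*6 + 2*2)/4) - 479)*(-262) = ((1 + (12 + 4)/4) - 479)*(-262) = ((1 + (¼)*16) - 479)*(-262) = ((1 + 4) - 479)*(-262) = (5 - 479)*(-262) = -474*(-262) = 124188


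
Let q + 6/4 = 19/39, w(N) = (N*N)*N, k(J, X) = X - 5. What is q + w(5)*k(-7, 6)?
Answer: 9671/78 ≈ 123.99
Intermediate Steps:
k(J, X) = -5 + X
w(N) = N**3 (w(N) = N**2*N = N**3)
q = -79/78 (q = -3/2 + 19/39 = -79/78 ≈ -1.0128)
q + w(5)*k(-7, 6) = -79/78 + 5**3*(-5 + 6) = -79/78 + 125*1 = -79/78 + 125 = 9671/78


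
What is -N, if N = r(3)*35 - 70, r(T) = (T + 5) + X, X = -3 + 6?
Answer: -315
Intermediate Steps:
X = 3
r(T) = 8 + T (r(T) = (T + 5) + 3 = (5 + T) + 3 = 8 + T)
N = 315 (N = (8 + 3)*35 - 70 = 11*35 - 70 = 385 - 70 = 315)
-N = -1*315 = -315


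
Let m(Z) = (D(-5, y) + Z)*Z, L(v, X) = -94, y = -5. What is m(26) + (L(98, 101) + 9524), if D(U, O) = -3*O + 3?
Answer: 10574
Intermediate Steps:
D(U, O) = 3 - 3*O
m(Z) = Z*(18 + Z) (m(Z) = ((3 - 3*(-5)) + Z)*Z = ((3 + 15) + Z)*Z = (18 + Z)*Z = Z*(18 + Z))
m(26) + (L(98, 101) + 9524) = 26*(18 + 26) + (-94 + 9524) = 26*44 + 9430 = 1144 + 9430 = 10574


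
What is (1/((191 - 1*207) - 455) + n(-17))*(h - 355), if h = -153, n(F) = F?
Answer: 4068064/471 ≈ 8637.1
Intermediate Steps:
(1/((191 - 1*207) - 455) + n(-17))*(h - 355) = (1/((191 - 1*207) - 455) - 17)*(-153 - 355) = (1/((191 - 207) - 455) - 17)*(-508) = (1/(-16 - 455) - 17)*(-508) = (1/(-471) - 17)*(-508) = (-1/471 - 17)*(-508) = -8008/471*(-508) = 4068064/471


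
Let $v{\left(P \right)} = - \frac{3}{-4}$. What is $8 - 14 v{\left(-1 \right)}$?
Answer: $- \frac{5}{2} \approx -2.5$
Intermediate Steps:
$v{\left(P \right)} = \frac{3}{4}$ ($v{\left(P \right)} = \left(-3\right) \left(- \frac{1}{4}\right) = \frac{3}{4}$)
$8 - 14 v{\left(-1 \right)} = 8 - \frac{21}{2} = - \frac{5}{2}$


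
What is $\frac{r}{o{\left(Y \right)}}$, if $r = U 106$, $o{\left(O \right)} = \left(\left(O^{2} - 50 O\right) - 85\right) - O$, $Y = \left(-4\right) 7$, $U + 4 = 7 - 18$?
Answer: $- \frac{530}{709} \approx -0.74753$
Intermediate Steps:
$U = -15$ ($U = -4 + \left(7 - 18\right) = -4 - 11 = -15$)
$Y = -28$
$o{\left(O \right)} = -85 + O^{2} - 51 O$ ($o{\left(O \right)} = \left(-85 + O^{2} - 50 O\right) - O = -85 + O^{2} - 51 O$)
$r = -1590$ ($r = \left(-15\right) 106 = -1590$)
$\frac{r}{o{\left(Y \right)}} = - \frac{1590}{-85 + \left(-28\right)^{2} - -1428} = - \frac{1590}{-85 + 784 + 1428} = - \frac{1590}{2127} = \left(-1590\right) \frac{1}{2127} = - \frac{530}{709}$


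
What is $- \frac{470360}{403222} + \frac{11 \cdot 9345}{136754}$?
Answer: $- \frac{11437202975}{27571110694} \approx -0.41483$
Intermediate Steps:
$- \frac{470360}{403222} + \frac{11 \cdot 9345}{136754} = \left(-470360\right) \frac{1}{403222} + 102795 \cdot \frac{1}{136754} = - \frac{235180}{201611} + \frac{102795}{136754} = - \frac{11437202975}{27571110694}$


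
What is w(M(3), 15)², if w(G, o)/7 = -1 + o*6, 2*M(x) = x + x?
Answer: 388129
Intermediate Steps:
M(x) = x (M(x) = (x + x)/2 = (2*x)/2 = x)
w(G, o) = -7 + 42*o (w(G, o) = 7*(-1 + o*6) = 7*(-1 + 6*o) = -7 + 42*o)
w(M(3), 15)² = (-7 + 42*15)² = (-7 + 630)² = 623² = 388129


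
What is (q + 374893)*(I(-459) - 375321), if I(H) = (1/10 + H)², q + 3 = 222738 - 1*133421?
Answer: -7646965004053/100 ≈ -7.6470e+10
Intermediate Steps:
q = 89314 (q = -3 + (222738 - 1*133421) = -3 + (222738 - 133421) = -3 + 89317 = 89314)
I(H) = (⅒ + H)²
(q + 374893)*(I(-459) - 375321) = (89314 + 374893)*((1 + 10*(-459))²/100 - 375321) = 464207*((1 - 4590)²/100 - 375321) = 464207*((1/100)*(-4589)² - 375321) = 464207*((1/100)*21058921 - 375321) = 464207*(21058921/100 - 375321) = 464207*(-16473179/100) = -7646965004053/100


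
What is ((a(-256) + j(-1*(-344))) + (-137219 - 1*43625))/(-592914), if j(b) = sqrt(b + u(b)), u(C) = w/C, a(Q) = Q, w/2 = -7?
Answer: 90550/296457 - sqrt(2543923)/50990604 ≈ 0.30541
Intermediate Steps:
w = -14 (w = 2*(-7) = -14)
u(C) = -14/C
j(b) = sqrt(b - 14/b)
((a(-256) + j(-1*(-344))) + (-137219 - 1*43625))/(-592914) = ((-256 + sqrt(-1*(-344) - 14/((-1*(-344))))) + (-137219 - 1*43625))/(-592914) = ((-256 + sqrt(344 - 14/344)) + (-137219 - 43625))*(-1/592914) = ((-256 + sqrt(344 - 14*1/344)) - 180844)*(-1/592914) = ((-256 + sqrt(344 - 7/172)) - 180844)*(-1/592914) = ((-256 + sqrt(59161/172)) - 180844)*(-1/592914) = ((-256 + sqrt(2543923)/86) - 180844)*(-1/592914) = (-181100 + sqrt(2543923)/86)*(-1/592914) = 90550/296457 - sqrt(2543923)/50990604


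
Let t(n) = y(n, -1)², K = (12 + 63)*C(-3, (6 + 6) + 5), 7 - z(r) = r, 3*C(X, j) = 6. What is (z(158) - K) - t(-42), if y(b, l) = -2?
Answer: -305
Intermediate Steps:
C(X, j) = 2 (C(X, j) = (⅓)*6 = 2)
z(r) = 7 - r
K = 150 (K = (12 + 63)*2 = 75*2 = 150)
t(n) = 4 (t(n) = (-2)² = 4)
(z(158) - K) - t(-42) = ((7 - 1*158) - 1*150) - 1*4 = ((7 - 158) - 150) - 4 = (-151 - 150) - 4 = -301 - 4 = -305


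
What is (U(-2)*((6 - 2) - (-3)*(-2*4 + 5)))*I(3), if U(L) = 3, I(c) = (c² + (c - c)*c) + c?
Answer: -180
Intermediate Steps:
I(c) = c + c² (I(c) = (c² + 0*c) + c = (c² + 0) + c = c² + c = c + c²)
(U(-2)*((6 - 2) - (-3)*(-2*4 + 5)))*I(3) = (3*((6 - 2) - (-3)*(-2*4 + 5)))*(3*(1 + 3)) = (3*(4 - (-3)*(-8 + 5)))*(3*4) = (3*(4 - (-3)*(-3)))*12 = (3*(4 - 1*9))*12 = (3*(4 - 9))*12 = (3*(-5))*12 = -15*12 = -180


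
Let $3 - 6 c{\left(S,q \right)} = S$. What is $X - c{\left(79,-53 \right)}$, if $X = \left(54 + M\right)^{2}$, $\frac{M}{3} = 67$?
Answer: $\frac{195113}{3} \approx 65038.0$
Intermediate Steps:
$M = 201$ ($M = 3 \cdot 67 = 201$)
$c{\left(S,q \right)} = \frac{1}{2} - \frac{S}{6}$
$X = 65025$ ($X = \left(54 + 201\right)^{2} = 255^{2} = 65025$)
$X - c{\left(79,-53 \right)} = 65025 - \left(\frac{1}{2} - \frac{79}{6}\right) = 65025 - - \frac{38}{3} = 65025 + \frac{38}{3} = \frac{195113}{3}$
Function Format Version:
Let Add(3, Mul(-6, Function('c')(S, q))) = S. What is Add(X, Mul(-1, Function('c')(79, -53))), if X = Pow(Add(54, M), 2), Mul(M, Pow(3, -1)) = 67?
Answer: Rational(195113, 3) ≈ 65038.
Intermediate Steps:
M = 201 (M = Mul(3, 67) = 201)
Function('c')(S, q) = Add(Rational(1, 2), Mul(Rational(-1, 6), S))
X = 65025 (X = Pow(Add(54, 201), 2) = Pow(255, 2) = 65025)
Add(X, Mul(-1, Function('c')(79, -53))) = Add(65025, Mul(-1, Add(Rational(1, 2), Mul(Rational(-1, 6), 79)))) = Add(65025, Mul(-1, Add(Rational(1, 2), Rational(-79, 6)))) = Add(65025, Mul(-1, Rational(-38, 3))) = Add(65025, Rational(38, 3)) = Rational(195113, 3)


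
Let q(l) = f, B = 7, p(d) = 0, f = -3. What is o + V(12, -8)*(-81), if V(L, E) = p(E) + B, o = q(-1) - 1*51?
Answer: -621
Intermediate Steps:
q(l) = -3
o = -54 (o = -3 - 1*51 = -3 - 51 = -54)
V(L, E) = 7 (V(L, E) = 0 + 7 = 7)
o + V(12, -8)*(-81) = -54 + 7*(-81) = -54 - 567 = -621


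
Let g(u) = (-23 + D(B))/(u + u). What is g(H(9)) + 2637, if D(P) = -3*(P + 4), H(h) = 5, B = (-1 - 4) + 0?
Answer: 2635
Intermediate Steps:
B = -5 (B = -5 + 0 = -5)
D(P) = -12 - 3*P (D(P) = -3*(4 + P) = -12 - 3*P)
g(u) = -10/u (g(u) = (-23 + (-12 - 3*(-5)))/(u + u) = (-23 + (-12 + 15))/((2*u)) = (-23 + 3)*(1/(2*u)) = -10/u)
g(H(9)) + 2637 = -10/5 + 2637 = -10*⅕ + 2637 = -2 + 2637 = 2635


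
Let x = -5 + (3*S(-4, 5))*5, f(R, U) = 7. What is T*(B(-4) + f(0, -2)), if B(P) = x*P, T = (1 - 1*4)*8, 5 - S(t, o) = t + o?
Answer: 5112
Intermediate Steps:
S(t, o) = 5 - o - t (S(t, o) = 5 - (t + o) = 5 - (o + t) = 5 + (-o - t) = 5 - o - t)
T = -24 (T = (1 - 4)*8 = -3*8 = -24)
x = 55 (x = -5 + (3*(5 - 1*5 - 1*(-4)))*5 = -5 + (3*(5 - 5 + 4))*5 = -5 + (3*4)*5 = -5 + 12*5 = -5 + 60 = 55)
B(P) = 55*P
T*(B(-4) + f(0, -2)) = -24*(55*(-4) + 7) = -24*(-220 + 7) = -24*(-213) = 5112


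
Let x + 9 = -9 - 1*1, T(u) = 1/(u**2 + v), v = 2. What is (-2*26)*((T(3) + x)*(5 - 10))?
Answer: -54080/11 ≈ -4916.4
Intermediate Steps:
T(u) = 1/(2 + u**2) (T(u) = 1/(u**2 + 2) = 1/(2 + u**2))
x = -19 (x = -9 + (-9 - 1*1) = -9 + (-9 - 1) = -9 - 10 = -19)
(-2*26)*((T(3) + x)*(5 - 10)) = (-2*26)*((1/(2 + 3**2) - 19)*(5 - 10)) = -52*(1/(2 + 9) - 19)*(-5) = -52*(1/11 - 19)*(-5) = -(-10816)*(-5)/11 = -52*1040/11 = -54080/11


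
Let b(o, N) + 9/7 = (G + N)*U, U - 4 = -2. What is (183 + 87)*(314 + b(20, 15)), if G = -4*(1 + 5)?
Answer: 557010/7 ≈ 79573.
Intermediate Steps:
U = 2 (U = 4 - 2 = 2)
G = -24 (G = -4*6 = -24)
b(o, N) = -345/7 + 2*N (b(o, N) = -9/7 + (-24 + N)*2 = -9/7 + (-48 + 2*N) = -345/7 + 2*N)
(183 + 87)*(314 + b(20, 15)) = (183 + 87)*(314 + (-345/7 + 2*15)) = 270*(314 + (-345/7 + 30)) = 270*(314 - 135/7) = 270*(2063/7) = 557010/7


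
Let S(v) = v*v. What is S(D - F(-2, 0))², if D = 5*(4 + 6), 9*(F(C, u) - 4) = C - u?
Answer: 29948379136/6561 ≈ 4.5646e+6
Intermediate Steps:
F(C, u) = 4 - u/9 + C/9 (F(C, u) = 4 + (C - u)/9 = 4 + (-u/9 + C/9) = 4 - u/9 + C/9)
D = 50 (D = 5*10 = 50)
S(v) = v²
S(D - F(-2, 0))² = ((50 - (4 - ⅑*0 + (⅑)*(-2)))²)² = ((50 - (4 + 0 - 2/9))²)² = ((50 - 1*34/9)²)² = ((50 - 34/9)²)² = ((416/9)²)² = (173056/81)² = 29948379136/6561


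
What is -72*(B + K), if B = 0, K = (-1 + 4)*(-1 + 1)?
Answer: 0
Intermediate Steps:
K = 0 (K = 3*0 = 0)
-72*(B + K) = -72*(0 + 0) = -72*0 = -36*0 = 0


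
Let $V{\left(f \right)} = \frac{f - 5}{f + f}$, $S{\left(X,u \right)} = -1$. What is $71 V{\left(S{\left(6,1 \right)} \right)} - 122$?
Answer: $91$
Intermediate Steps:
$V{\left(f \right)} = \frac{-5 + f}{2 f}$
$71 V{\left(S{\left(6,1 \right)} \right)} - 122 = 71 \frac{-5 - 1}{2 \left(-1\right)} - 122 = 71 \cdot \frac{1}{2} \left(-1\right) \left(-6\right) - 122 = 71 \cdot 3 - 122 = 213 - 122 = 91$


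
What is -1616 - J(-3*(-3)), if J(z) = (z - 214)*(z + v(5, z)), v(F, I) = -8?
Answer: -1411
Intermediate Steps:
J(z) = (-214 + z)*(-8 + z) (J(z) = (z - 214)*(z - 8) = (-214 + z)*(-8 + z))
-1616 - J(-3*(-3)) = -1616 - (1712 + (-3*(-3))² - (-666)*(-3)) = -1616 - (1712 + 9² - 222*9) = -1616 - (1712 + 81 - 1998) = -1616 - 1*(-205) = -1616 + 205 = -1411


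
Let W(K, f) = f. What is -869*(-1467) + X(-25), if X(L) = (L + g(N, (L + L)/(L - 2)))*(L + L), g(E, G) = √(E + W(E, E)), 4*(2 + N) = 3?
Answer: 1276073 - 25*I*√10 ≈ 1.2761e+6 - 79.057*I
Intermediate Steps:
N = -5/4 (N = -2 + (¼)*3 = -2 + ¾ = -5/4 ≈ -1.2500)
g(E, G) = √2*√E (g(E, G) = √(E + E) = √(2*E) = √2*√E)
X(L) = 2*L*(L + I*√10/2) (X(L) = (L + √2*√(-5/4))*(L + L) = (L + √2*(I*√5/2))*(2*L) = (L + I*√10/2)*(2*L) = 2*L*(L + I*√10/2))
-869*(-1467) + X(-25) = -869*(-1467) - 25*(2*(-25) + I*√10) = 1274823 - 25*(-50 + I*√10) = 1274823 + (1250 - 25*I*√10) = 1276073 - 25*I*√10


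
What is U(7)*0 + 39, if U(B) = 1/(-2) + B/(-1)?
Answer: 39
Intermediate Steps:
U(B) = -½ - B (U(B) = 1*(-½) + B*(-1) = -½ - B)
U(7)*0 + 39 = (-½ - 1*7)*0 + 39 = (-½ - 7)*0 + 39 = -15/2*0 + 39 = 0 + 39 = 39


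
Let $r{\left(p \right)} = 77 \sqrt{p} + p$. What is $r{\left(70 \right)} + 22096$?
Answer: $22166 + 77 \sqrt{70} \approx 22810.0$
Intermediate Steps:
$r{\left(p \right)} = p + 77 \sqrt{p}$
$r{\left(70 \right)} + 22096 = \left(70 + 77 \sqrt{70}\right) + 22096 = 22166 + 77 \sqrt{70}$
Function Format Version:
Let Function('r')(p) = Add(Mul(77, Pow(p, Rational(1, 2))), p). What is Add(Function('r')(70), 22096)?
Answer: Add(22166, Mul(77, Pow(70, Rational(1, 2)))) ≈ 22810.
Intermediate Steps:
Function('r')(p) = Add(p, Mul(77, Pow(p, Rational(1, 2))))
Add(Function('r')(70), 22096) = Add(Add(70, Mul(77, Pow(70, Rational(1, 2)))), 22096) = Add(22166, Mul(77, Pow(70, Rational(1, 2))))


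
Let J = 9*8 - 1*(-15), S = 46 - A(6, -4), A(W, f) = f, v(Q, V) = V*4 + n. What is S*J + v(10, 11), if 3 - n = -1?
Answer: 4398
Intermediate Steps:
n = 4 (n = 3 - 1*(-1) = 3 + 1 = 4)
v(Q, V) = 4 + 4*V (v(Q, V) = V*4 + 4 = 4*V + 4 = 4 + 4*V)
S = 50 (S = 46 - 1*(-4) = 46 + 4 = 50)
J = 87 (J = 72 + 15 = 87)
S*J + v(10, 11) = 50*87 + (4 + 4*11) = 4350 + (4 + 44) = 4350 + 48 = 4398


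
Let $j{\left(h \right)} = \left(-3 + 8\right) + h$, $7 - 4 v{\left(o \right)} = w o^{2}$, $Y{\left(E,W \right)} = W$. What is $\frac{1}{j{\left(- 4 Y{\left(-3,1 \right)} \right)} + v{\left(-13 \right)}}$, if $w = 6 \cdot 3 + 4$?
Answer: $- \frac{4}{3707} \approx -0.001079$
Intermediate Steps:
$w = 22$ ($w = 18 + 4 = 22$)
$v{\left(o \right)} = \frac{7}{4} - \frac{11 o^{2}}{2}$ ($v{\left(o \right)} = \frac{7}{4} - \frac{22 o^{2}}{4} = \frac{7}{4} - \frac{11 o^{2}}{2}$)
$j{\left(h \right)} = 5 + h$
$\frac{1}{j{\left(- 4 Y{\left(-3,1 \right)} \right)} + v{\left(-13 \right)}} = \frac{1}{\left(5 - 4\right) + \left(\frac{7}{4} - \frac{11 \left(-13\right)^{2}}{2}\right)} = \frac{1}{\left(5 - 4\right) + \left(\frac{7}{4} - \frac{1859}{2}\right)} = \frac{1}{1 + \left(\frac{7}{4} - \frac{1859}{2}\right)} = \frac{1}{1 - \frac{3711}{4}} = \frac{1}{- \frac{3707}{4}} = - \frac{4}{3707}$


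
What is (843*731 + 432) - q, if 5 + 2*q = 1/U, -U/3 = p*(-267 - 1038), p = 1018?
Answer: 4915419642449/7970940 ≈ 6.1667e+5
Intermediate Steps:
U = 3985470 (U = -3054*(-267 - 1038) = -3054*(-1305) = -3*(-1328490) = 3985470)
q = -19927349/7970940 (q = -5/2 + (½)/3985470 = -5/2 + (½)*(1/3985470) = -5/2 + 1/7970940 = -19927349/7970940 ≈ -2.5000)
(843*731 + 432) - q = (843*731 + 432) - 1*(-19927349/7970940) = (616233 + 432) + 19927349/7970940 = 616665 + 19927349/7970940 = 4915419642449/7970940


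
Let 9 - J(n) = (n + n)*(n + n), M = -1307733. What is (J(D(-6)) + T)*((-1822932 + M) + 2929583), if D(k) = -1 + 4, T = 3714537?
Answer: -746921099820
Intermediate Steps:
D(k) = 3
J(n) = 9 - 4*n**2 (J(n) = 9 - (n + n)*(n + n) = 9 - 2*n*2*n = 9 - 4*n**2)
(J(D(-6)) + T)*((-1822932 + M) + 2929583) = ((9 - 4*3**2) + 3714537)*((-1822932 - 1307733) + 2929583) = ((9 - 4*9) + 3714537)*(-3130665 + 2929583) = ((9 - 36) + 3714537)*(-201082) = (-27 + 3714537)*(-201082) = 3714510*(-201082) = -746921099820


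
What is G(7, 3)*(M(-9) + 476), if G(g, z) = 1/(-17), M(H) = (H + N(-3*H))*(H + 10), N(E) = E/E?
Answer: -468/17 ≈ -27.529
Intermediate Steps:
N(E) = 1
M(H) = (1 + H)*(10 + H) (M(H) = (H + 1)*(H + 10) = (1 + H)*(10 + H))
G(g, z) = -1/17
G(7, 3)*(M(-9) + 476) = -((10 + (-9)² + 11*(-9)) + 476)/17 = -((10 + 81 - 99) + 476)/17 = -(-8 + 476)/17 = -1/17*468 = -468/17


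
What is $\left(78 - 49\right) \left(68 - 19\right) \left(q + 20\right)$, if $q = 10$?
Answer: $42630$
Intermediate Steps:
$\left(78 - 49\right) \left(68 - 19\right) \left(q + 20\right) = \left(78 - 49\right) \left(68 - 19\right) \left(10 + 20\right) = 29 \cdot 49 \cdot 30 = 1421 \cdot 30 = 42630$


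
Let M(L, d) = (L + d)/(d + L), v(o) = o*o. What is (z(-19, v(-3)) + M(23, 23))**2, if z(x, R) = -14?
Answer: 169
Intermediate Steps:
v(o) = o**2
M(L, d) = 1 (M(L, d) = (L + d)/(L + d) = 1)
(z(-19, v(-3)) + M(23, 23))**2 = (-14 + 1)**2 = (-13)**2 = 169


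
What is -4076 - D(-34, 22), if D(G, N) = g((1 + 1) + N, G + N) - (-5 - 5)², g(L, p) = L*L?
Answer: -4552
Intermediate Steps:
g(L, p) = L²
D(G, N) = -100 + (2 + N)² (D(G, N) = ((1 + 1) + N)² - (-5 - 5)² = (2 + N)² - 1*(-10)² = (2 + N)² - 1*100 = (2 + N)² - 100 = -100 + (2 + N)²)
-4076 - D(-34, 22) = -4076 - (-100 + (2 + 22)²) = -4076 - (-100 + 24²) = -4076 - (-100 + 576) = -4076 - 1*476 = -4076 - 476 = -4552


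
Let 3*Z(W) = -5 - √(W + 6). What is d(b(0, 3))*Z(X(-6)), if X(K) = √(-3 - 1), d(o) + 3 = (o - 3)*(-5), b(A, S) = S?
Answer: 5 + √(6 + 2*I) ≈ 7.4824 + 0.40284*I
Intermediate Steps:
d(o) = 12 - 5*o (d(o) = -3 + (o - 3)*(-5) = -3 + (-3 + o)*(-5) = -3 + (15 - 5*o) = 12 - 5*o)
X(K) = 2*I (X(K) = √(-4) = 2*I)
Z(W) = -5/3 - √(6 + W)/3 (Z(W) = (-5 - √(W + 6))/3 = (-5 - √(6 + W))/3 = -5/3 - √(6 + W)/3)
d(b(0, 3))*Z(X(-6)) = (12 - 5*3)*(-5/3 - √(6 + 2*I)/3) = (12 - 15)*(-5/3 - √(6 + 2*I)/3) = -3*(-5/3 - √(6 + 2*I)/3) = 5 + √(6 + 2*I)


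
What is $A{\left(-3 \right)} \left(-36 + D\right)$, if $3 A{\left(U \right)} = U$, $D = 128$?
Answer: $-92$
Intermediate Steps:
$A{\left(U \right)} = \frac{U}{3}$
$A{\left(-3 \right)} \left(-36 + D\right) = \frac{1}{3} \left(-3\right) \left(-36 + 128\right) = \left(-1\right) 92 = -92$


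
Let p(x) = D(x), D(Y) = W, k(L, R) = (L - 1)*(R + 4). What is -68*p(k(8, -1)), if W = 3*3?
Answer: -612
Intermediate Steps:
k(L, R) = (-1 + L)*(4 + R)
W = 9
D(Y) = 9
p(x) = 9
-68*p(k(8, -1)) = -68*9 = -612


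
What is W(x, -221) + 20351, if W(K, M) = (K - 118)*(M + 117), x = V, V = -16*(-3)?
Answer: 27631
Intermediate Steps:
V = 48
x = 48
W(K, M) = (-118 + K)*(117 + M)
W(x, -221) + 20351 = (-13806 - 118*(-221) + 117*48 + 48*(-221)) + 20351 = (-13806 + 26078 + 5616 - 10608) + 20351 = 7280 + 20351 = 27631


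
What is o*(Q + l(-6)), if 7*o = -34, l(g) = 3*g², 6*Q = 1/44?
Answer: -484721/924 ≈ -524.59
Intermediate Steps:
Q = 1/264 (Q = (⅙)/44 = (⅙)*(1/44) = 1/264 ≈ 0.0037879)
o = -34/7 (o = (⅐)*(-34) = -34/7 ≈ -4.8571)
o*(Q + l(-6)) = -34*(1/264 + 3*(-6)²)/7 = -34*(1/264 + 3*36)/7 = -34*(1/264 + 108)/7 = -34/7*28513/264 = -484721/924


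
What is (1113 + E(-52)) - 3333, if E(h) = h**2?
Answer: 484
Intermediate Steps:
(1113 + E(-52)) - 3333 = (1113 + (-52)**2) - 3333 = (1113 + 2704) - 3333 = 3817 - 3333 = 484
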